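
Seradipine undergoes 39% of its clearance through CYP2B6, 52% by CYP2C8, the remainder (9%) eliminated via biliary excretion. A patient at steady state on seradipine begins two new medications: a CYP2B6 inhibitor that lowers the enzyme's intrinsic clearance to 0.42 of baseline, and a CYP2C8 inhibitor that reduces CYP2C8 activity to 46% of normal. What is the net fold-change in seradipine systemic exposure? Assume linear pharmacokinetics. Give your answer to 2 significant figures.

2.0

The CYP2B6 pathway (39% of clearance) drops to 0.42× activity: 0.39 × 0.42 = 0.1638.
The CYP2C8 pathway (52% of clearance) is reduced to 0.46× activity: 0.52 × 0.46 = 0.2392.
Non-CYP routes (9%) are unchanged.
CL_new/CL_old = 0.1638 + 0.2392 + 0.09 = 0.493.
Systemic exposure ∝ 1/CL: fold-change = 1 / 0.493 = 2.0.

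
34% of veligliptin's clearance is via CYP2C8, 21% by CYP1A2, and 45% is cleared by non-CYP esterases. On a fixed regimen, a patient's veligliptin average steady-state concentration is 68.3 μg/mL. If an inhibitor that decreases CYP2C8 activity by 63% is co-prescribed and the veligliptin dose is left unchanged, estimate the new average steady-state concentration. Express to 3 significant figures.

86.9 μg/mL

CYP2C8: 0.34 × 0.37 = 0.1258
CYP1A2: 0.21 (unchanged)
Other: 0.45 (unchanged)
Relative clearance = 0.1258 + 0.21 + 0.45 = 0.7858.
With dosing unchanged, average steady-state concentration scales as 1/CL: 68.3 / 0.7858 = 86.9 μg/mL.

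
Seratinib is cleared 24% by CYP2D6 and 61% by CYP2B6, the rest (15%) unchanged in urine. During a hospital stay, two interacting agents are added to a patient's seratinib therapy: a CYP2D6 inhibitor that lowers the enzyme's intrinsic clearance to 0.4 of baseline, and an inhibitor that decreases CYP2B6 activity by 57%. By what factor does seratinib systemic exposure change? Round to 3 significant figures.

The CYP2D6 pathway (24% of clearance) falls to 0.4× activity: 0.24 × 0.4 = 0.096.
The CYP2B6 pathway (61% of clearance) is reduced to 0.43× activity: 0.61 × 0.43 = 0.2623.
The remaining 15% of clearance is unaffected.
CL_new/CL_old = 0.096 + 0.2623 + 0.15 = 0.5083.
Because systemic exposure varies inversely with clearance, the combined effect is 1 / 0.5083 = 1.97.

1.97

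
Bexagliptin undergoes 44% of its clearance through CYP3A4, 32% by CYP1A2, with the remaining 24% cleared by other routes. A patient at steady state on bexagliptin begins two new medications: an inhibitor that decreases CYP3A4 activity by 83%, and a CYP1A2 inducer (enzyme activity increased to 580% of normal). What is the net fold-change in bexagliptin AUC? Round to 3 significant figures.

The CYP3A4 pathway (44% of clearance) drops to 0.17× activity: 0.44 × 0.17 = 0.0748.
The CYP1A2 pathway (32% of clearance) is boosted to 5.8× activity: 0.32 × 5.8 = 1.856.
Non-CYP routes (24%) are unchanged.
Relative clearance = 0.0748 + 1.856 + 0.24 = 2.1708.
Net AUC ratio = 1 / 2.1708 = 0.461.

0.461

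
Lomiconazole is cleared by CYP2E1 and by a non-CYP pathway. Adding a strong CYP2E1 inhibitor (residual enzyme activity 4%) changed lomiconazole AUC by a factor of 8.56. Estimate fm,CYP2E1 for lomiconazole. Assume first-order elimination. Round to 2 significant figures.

Write x for the fraction cleared via CYP2E1. The observed AUC change means clearance fell to 1/8.56 = 0.1168 of baseline.
Only the CYP2E1 route changed, so 0.1168 = x·0.04 + (1 − x), giving x = 0.92.

0.92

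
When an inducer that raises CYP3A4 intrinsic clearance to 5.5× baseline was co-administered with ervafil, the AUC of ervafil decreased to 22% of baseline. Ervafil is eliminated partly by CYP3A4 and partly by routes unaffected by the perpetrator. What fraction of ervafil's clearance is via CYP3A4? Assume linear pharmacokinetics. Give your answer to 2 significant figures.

Write x for the fraction cleared via CYP3A4. The observed AUC change means clearance rose to 1/0.220 = 4.545 of baseline.
Only the CYP3A4 route changed, so 4.545 = x·5.5 + (1 − x), giving x = 0.79.

0.79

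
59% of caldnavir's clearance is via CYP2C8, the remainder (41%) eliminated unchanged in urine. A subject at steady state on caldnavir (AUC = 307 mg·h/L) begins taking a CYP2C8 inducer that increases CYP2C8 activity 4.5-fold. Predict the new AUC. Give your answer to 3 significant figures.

100 mg·h/L

The CYP2C8 pathway (59% of clearance) increases to 4.5× activity: 0.59 × 4.5 = 2.655.
The remaining 41% of clearance is unaffected.
New clearance relative to baseline: 2.655 + 0.41 = 3.065.
With dosing unchanged, AUC scales as 1/CL: 307 / 3.065 = 100 mg·h/L.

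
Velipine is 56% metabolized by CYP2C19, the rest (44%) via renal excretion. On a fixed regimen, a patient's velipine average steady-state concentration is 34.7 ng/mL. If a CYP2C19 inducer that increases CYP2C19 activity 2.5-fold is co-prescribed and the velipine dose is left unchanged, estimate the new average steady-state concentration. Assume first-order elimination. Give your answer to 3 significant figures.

18.9 ng/mL

The CYP2C19 pathway (56% of clearance) is boosted to 2.5× activity: 0.56 × 2.5 = 1.4.
Non-CYP routes (44%) are unchanged.
New clearance relative to baseline: 1.4 + 0.44 = 1.84.
With dosing unchanged, average steady-state concentration scales as 1/CL: 34.7 / 1.84 = 18.9 ng/mL.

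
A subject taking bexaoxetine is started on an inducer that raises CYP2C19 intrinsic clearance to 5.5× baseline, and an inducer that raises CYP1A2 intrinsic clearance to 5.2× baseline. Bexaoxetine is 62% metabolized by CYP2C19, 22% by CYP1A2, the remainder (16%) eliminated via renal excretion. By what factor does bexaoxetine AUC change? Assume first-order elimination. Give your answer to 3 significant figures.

0.212

CYP2C19: 0.62 × 5.5 = 3.41
CYP1A2: 0.22 × 5.2 = 1.144
Other: 0.16 (unchanged)
New clearance relative to baseline: 3.41 + 1.144 + 0.16 = 4.714.
Net AUC ratio = 1 / 4.714 = 0.212.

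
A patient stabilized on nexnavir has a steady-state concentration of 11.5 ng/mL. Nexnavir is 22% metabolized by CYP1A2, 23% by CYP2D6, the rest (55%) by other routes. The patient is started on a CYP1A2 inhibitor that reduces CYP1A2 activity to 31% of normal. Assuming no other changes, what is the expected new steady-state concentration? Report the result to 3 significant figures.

The CYP1A2 pathway (22% of clearance) drops to 0.31× activity: 0.22 × 0.31 = 0.0682.
CYP2D6 (23%) and the residual 55% are unaffected.
New clearance relative to baseline: 0.0682 + 0.23 + 0.55 = 0.8482.
Steady-state concentration ∝ 1/CL, so new value = 11.5 / 0.8482 = 13.6 ng/mL.

13.6 ng/mL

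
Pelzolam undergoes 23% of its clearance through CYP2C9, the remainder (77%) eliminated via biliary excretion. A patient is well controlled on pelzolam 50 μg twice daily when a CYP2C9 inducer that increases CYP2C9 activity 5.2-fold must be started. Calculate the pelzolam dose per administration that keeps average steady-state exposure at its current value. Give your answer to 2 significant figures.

The CYP2C9 pathway (23% of clearance) is boosted to 5.2× activity: 0.23 × 5.2 = 1.196.
The remaining 77% of clearance is unaffected.
CL_new/CL_old = 1.196 + 0.77 = 1.966.
Exposure is unchanged when dose changes in proportion to clearance. New dose = 50 μg × 1.966 = 98 μg.

98 μg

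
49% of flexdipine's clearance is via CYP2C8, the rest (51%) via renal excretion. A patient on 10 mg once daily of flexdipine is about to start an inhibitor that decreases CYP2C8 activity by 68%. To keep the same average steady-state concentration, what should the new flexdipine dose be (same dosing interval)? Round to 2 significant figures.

CYP2C8: 0.49 × 0.32 = 0.1568
Other: 0.51 (unchanged)
New clearance relative to baseline: 0.1568 + 0.51 = 0.6668.
Css,avg = (dose rate)/CL, so holding Css fixed requires dose ∝ CL: 10 × 0.6668 = 6.7 mg.

6.7 mg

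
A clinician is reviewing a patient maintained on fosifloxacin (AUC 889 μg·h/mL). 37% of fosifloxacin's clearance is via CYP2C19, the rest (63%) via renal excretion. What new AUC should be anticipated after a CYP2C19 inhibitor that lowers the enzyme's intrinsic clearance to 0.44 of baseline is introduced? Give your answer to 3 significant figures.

1.12 × 10³ μg·h/mL

The CYP2C19 pathway (37% of clearance) falls to 0.44× activity: 0.37 × 0.44 = 0.1628.
Non-CYP routes (63%) are unchanged.
CL_new/CL_old = 0.1628 + 0.63 = 0.7928.
AUC ∝ 1/CL, so new value = 889 / 0.7928 = 1.12 × 10³ μg·h/mL.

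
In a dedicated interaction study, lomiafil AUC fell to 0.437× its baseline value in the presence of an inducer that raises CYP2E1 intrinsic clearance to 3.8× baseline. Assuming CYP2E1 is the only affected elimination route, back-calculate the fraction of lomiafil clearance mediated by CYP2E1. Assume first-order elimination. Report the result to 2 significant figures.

0.46

Call the CYP2E1 fraction fm. After the interaction, CL_new/CL_old = fm × 3.8 + (1 − fm).
AUC ratio = 1 / (new CL fraction), so new CL fraction = 1 / 0.437 = 2.288.
fm × 3.8 + 1 − fm = 2.288  ⇒  fm × (3.8 − 1) = 1.288  ⇒  fm = 0.46.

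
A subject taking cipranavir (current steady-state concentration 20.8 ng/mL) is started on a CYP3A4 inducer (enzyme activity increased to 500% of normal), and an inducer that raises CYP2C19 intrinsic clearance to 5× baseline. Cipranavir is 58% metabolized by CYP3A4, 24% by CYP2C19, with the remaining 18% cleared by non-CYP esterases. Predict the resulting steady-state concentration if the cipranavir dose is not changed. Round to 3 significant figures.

The CYP3A4 pathway (58% of clearance) is boosted to 5× activity: 0.58 × 5 = 2.9.
The CYP2C19 pathway (24% of clearance) is boosted to 5× activity: 0.24 × 5 = 1.2.
Non-CYP routes (18%) are unchanged.
CL_new/CL_old = 2.9 + 1.2 + 0.18 = 4.28.
New steady-state concentration = 20.8 / 4.28 = 4.86 ng/mL (concentration scales inversely with clearance).

4.86 ng/mL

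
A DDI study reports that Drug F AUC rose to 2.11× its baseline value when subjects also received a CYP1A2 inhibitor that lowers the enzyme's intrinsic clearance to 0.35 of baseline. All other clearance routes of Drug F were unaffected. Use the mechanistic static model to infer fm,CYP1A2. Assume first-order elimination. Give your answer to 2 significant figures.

0.81

Let fm be the CYP1A2 fraction. New clearance relative to baseline = fm × 0.35 + (1 − fm).
AUC ratio = 1 / (new CL fraction), so new CL fraction = 1 / 2.11 = 0.4739.
fm × 0.35 + 1 − fm = 0.4739  ⇒  fm × (0.35 − 1) = −0.5261  ⇒  fm = 0.81.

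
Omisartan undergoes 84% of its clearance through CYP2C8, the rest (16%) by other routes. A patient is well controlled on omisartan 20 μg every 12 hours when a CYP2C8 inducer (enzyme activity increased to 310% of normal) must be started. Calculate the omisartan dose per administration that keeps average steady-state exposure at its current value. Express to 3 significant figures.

The CYP2C8 pathway (84% of clearance) is boosted to 3.1× activity: 0.84 × 3.1 = 2.604.
Non-CYP routes (16%) are unchanged.
Relative clearance = 2.604 + 0.16 = 2.764.
Css,avg = (dose rate)/CL, so holding Css fixed requires dose ∝ CL: 20 × 2.764 = 55.3 μg.

55.3 μg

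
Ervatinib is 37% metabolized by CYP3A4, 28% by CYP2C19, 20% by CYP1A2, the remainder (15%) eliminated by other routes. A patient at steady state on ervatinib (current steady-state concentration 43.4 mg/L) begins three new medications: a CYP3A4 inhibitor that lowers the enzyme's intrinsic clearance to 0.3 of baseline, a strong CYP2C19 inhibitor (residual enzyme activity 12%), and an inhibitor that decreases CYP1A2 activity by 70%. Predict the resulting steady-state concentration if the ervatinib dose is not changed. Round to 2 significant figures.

The CYP3A4 pathway (37% of clearance) is reduced to 0.3× activity: 0.37 × 0.3 = 0.111.
The CYP2C19 pathway (28% of clearance) falls to 0.12× activity: 0.28 × 0.12 = 0.0336.
The CYP1A2 pathway (20% of clearance) drops to 0.3× activity: 0.2 × 0.3 = 0.06.
The remaining 15% of clearance is unaffected.
CL_new/CL_old = 0.111 + 0.0336 + 0.06 + 0.15 = 0.3546.
Steady-state concentration ∝ 1/CL: new value = 43.4 / 0.3546 = 1.2 × 10² mg/L.

1.2 × 10² mg/L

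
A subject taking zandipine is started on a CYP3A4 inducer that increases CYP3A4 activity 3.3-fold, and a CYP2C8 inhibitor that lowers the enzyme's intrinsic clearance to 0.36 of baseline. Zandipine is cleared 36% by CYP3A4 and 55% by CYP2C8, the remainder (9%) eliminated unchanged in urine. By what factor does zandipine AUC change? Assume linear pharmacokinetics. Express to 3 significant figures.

The CYP3A4 pathway (36% of clearance) is boosted to 3.3× activity: 0.36 × 3.3 = 1.188.
The CYP2C8 pathway (55% of clearance) is reduced to 0.36× activity: 0.55 × 0.36 = 0.198.
The remaining 9% of clearance is unaffected.
CL_new/CL_old = 1.188 + 0.198 + 0.09 = 1.476.
Net AUC ratio = 1 / 1.476 = 0.678.

0.678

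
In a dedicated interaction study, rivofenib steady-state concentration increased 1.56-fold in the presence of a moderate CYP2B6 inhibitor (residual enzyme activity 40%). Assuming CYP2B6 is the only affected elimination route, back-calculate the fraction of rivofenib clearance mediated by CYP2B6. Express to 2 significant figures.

Write x for the fraction cleared via CYP2B6. The observed steady-state concentration change means clearance fell to 1/1.56 = 0.641 of baseline.
Only the CYP2B6 route changed, so 0.641 = x·0.4 + (1 − x), giving x = 0.60.

0.60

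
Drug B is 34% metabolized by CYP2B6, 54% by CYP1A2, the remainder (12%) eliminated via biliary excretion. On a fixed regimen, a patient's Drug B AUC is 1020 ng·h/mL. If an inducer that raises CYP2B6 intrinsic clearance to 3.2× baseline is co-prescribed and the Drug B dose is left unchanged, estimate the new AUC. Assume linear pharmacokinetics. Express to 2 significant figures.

5.8 × 10² ng·h/mL

The CYP2B6 pathway (34% of clearance) is boosted to 3.2× activity: 0.34 × 3.2 = 1.088.
CYP1A2 (54%) and the residual 12% are unaffected.
CL_new/CL_old = 1.088 + 0.54 + 0.12 = 1.748.
With dosing unchanged, AUC scales as 1/CL: 1020 / 1.748 = 5.8 × 10² ng·h/mL.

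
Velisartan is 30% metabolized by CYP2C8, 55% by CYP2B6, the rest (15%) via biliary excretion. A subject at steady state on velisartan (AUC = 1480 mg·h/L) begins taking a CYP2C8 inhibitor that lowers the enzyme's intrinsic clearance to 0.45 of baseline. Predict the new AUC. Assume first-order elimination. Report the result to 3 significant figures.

1.77 × 10³ mg·h/L

The CYP2C8 pathway (30% of clearance) drops to 0.45× activity: 0.3 × 0.45 = 0.135.
CYP2B6 (55%) and the residual 15% are unaffected.
New clearance relative to baseline: 0.135 + 0.55 + 0.15 = 0.835.
New AUC = baseline ÷ relative clearance = 1480 / 0.835 = 1.77 × 10³ mg·h/L.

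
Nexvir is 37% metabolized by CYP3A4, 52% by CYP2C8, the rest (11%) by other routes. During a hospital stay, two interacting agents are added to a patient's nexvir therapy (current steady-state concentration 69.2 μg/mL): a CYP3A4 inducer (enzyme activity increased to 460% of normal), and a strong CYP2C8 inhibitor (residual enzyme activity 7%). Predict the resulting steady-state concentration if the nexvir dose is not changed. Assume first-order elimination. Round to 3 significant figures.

37.4 μg/mL

The CYP3A4 pathway (37% of clearance) increases to 4.6× activity: 0.37 × 4.6 = 1.702.
The CYP2C8 pathway (52% of clearance) falls to 0.07× activity: 0.52 × 0.07 = 0.0364.
The remaining 11% of clearance is unaffected.
CL_new/CL_old = 1.702 + 0.0364 + 0.11 = 1.8484.
Dividing the baseline by the relative clearance: 69.2 / 1.8484 = 37.4 μg/mL.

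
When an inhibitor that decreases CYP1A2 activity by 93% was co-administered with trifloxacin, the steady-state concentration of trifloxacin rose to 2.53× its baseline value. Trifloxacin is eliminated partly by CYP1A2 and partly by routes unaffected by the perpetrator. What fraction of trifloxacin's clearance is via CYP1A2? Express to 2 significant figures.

Let x = fm,CYP1A2. Because steady-state concentration ∝ 1/CL, relative clearance fell to 1/2.53 = 0.3953.
Only the CYP1A2 route changed, so 0.3953 = x·0.07 + (1 − x), giving x = 0.65.

0.65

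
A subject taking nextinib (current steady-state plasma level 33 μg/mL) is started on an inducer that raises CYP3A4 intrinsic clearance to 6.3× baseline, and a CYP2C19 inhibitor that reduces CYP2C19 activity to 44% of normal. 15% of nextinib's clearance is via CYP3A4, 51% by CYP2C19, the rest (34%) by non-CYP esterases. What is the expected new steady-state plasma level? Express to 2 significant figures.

22 μg/mL

The CYP3A4 pathway (15% of clearance) rises to 6.3× activity: 0.15 × 6.3 = 0.945.
The CYP2C19 pathway (51% of clearance) falls to 0.44× activity: 0.51 × 0.44 = 0.2244.
Non-CYP routes (34%) are unchanged.
New clearance relative to baseline: 0.945 + 0.2244 + 0.34 = 1.5094.
Steady-state plasma level ∝ 1/CL: new value = 33 / 1.5094 = 22 μg/mL.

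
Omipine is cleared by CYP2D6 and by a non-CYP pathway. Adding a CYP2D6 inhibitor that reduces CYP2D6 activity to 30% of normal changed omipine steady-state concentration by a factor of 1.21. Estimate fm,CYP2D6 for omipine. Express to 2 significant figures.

Let fm be the CYP2D6 fraction. New clearance relative to baseline = fm × 0.3 + (1 − fm).
Steady-state concentration ratio = 1 / (new CL fraction), so new CL fraction = 1 / 1.21 = 0.8264.
fm × 0.3 + 1 − fm = 0.8264  ⇒  fm × (0.3 − 1) = −0.1736  ⇒  fm = 0.25.

0.25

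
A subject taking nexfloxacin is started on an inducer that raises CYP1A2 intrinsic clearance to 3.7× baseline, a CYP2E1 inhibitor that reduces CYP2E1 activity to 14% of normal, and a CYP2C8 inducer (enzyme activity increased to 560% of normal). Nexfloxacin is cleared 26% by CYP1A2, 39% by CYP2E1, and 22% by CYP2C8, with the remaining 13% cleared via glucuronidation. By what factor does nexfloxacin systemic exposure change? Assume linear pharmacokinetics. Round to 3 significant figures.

CYP1A2: 0.26 × 3.7 = 0.962
CYP2E1: 0.39 × 0.14 = 0.0546
CYP2C8: 0.22 × 5.6 = 1.232
Other: 0.13 (unchanged)
Relative clearance = 0.962 + 0.0546 + 1.232 + 0.13 = 2.3786.
Because systemic exposure varies inversely with clearance, the combined effect is 1 / 2.3786 = 0.420.

0.420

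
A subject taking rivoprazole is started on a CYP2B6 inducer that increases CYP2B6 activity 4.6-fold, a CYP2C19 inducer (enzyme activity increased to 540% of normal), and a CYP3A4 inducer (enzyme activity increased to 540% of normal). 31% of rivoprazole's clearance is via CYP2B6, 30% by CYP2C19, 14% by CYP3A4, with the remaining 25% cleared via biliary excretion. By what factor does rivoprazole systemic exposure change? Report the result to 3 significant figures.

0.247

CYP2B6: 0.31 × 4.6 = 1.426
CYP2C19: 0.3 × 5.4 = 1.62
CYP3A4: 0.14 × 5.4 = 0.756
Other: 0.25 (unchanged)
New clearance relative to baseline: 1.426 + 1.62 + 0.756 + 0.25 = 4.052.
Net systemic exposure ratio = 1 / 4.052 = 0.247.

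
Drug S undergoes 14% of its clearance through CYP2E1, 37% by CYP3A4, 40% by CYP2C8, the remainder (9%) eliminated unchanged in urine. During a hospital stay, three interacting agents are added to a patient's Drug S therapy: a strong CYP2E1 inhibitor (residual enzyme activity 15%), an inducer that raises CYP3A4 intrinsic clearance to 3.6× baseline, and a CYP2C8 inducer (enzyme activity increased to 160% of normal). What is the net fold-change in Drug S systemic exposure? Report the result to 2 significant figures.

The CYP2E1 pathway (14% of clearance) drops to 0.15× activity: 0.14 × 0.15 = 0.021.
The CYP3A4 pathway (37% of clearance) increases to 3.6× activity: 0.37 × 3.6 = 1.332.
The CYP2C8 pathway (40% of clearance) is boosted to 1.6× activity: 0.4 × 1.6 = 0.64.
The remaining 9% of clearance is unaffected.
Relative clearance = 0.021 + 1.332 + 0.64 + 0.09 = 2.083.
Net systemic exposure ratio = 1 / 2.083 = 0.48.

0.48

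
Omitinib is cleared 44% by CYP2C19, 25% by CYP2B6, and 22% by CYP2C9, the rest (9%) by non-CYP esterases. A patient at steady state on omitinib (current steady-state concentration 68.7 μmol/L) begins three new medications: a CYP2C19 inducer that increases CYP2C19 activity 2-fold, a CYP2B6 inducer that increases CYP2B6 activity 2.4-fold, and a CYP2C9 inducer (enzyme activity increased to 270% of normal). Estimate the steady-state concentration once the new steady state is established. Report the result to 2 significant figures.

The CYP2C19 pathway (44% of clearance) rises to 2× activity: 0.44 × 2 = 0.88.
The CYP2B6 pathway (25% of clearance) is boosted to 2.4× activity: 0.25 × 2.4 = 0.6.
The CYP2C9 pathway (22% of clearance) rises to 2.7× activity: 0.22 × 2.7 = 0.594.
The remaining 9% of clearance is unaffected.
CL_new/CL_old = 0.88 + 0.6 + 0.594 + 0.09 = 2.164.
New steady-state concentration = 68.7 / 2.164 = 32 μmol/L (concentration scales inversely with clearance).

32 μmol/L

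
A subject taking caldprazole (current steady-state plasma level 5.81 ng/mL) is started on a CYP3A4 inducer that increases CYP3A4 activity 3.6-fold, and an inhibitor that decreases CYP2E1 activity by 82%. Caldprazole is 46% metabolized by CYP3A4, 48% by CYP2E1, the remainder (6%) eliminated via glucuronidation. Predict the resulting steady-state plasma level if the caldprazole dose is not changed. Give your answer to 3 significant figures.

3.22 ng/mL

CYP3A4: 0.46 × 3.6 = 1.656
CYP2E1: 0.48 × 0.18 = 0.0864
Other: 0.06 (unchanged)
Relative clearance = 1.656 + 0.0864 + 0.06 = 1.8024.
Steady-state plasma level ∝ 1/CL: new value = 5.81 / 1.8024 = 3.22 ng/mL.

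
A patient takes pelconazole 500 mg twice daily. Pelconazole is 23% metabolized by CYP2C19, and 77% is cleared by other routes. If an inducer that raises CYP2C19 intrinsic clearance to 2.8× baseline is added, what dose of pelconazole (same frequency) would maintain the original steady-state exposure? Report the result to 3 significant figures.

The CYP2C19 pathway (23% of clearance) is boosted to 2.8× activity: 0.23 × 2.8 = 0.644.
Non-CYP routes (77%) are unchanged.
Relative clearance = 0.644 + 0.77 = 1.414.
Css,avg = (dose rate)/CL, so holding Css fixed requires dose ∝ CL: 500 × 1.414 = 707 mg.

707 mg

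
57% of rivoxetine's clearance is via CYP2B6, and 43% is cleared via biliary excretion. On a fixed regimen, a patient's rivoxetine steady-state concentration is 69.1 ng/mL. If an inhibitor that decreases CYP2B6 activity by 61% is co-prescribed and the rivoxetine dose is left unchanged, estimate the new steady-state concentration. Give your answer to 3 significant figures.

CYP2B6: 0.57 × 0.39 = 0.2223
Other: 0.43 (unchanged)
New clearance relative to baseline: 0.2223 + 0.43 = 0.6523.
Steady-state concentration ∝ 1/CL, so new value = 69.1 / 0.6523 = 106 ng/mL.

106 ng/mL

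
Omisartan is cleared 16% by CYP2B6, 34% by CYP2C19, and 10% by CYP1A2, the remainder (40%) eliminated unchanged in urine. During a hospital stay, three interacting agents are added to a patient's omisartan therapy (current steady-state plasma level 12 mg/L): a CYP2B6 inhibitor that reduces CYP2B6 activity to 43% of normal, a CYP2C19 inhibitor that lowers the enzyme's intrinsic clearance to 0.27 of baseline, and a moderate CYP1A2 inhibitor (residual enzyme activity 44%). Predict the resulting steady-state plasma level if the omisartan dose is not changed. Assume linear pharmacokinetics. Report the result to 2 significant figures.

20 mg/L

CYP2B6: 0.16 × 0.43 = 0.0688
CYP2C19: 0.34 × 0.27 = 0.0918
CYP1A2: 0.1 × 0.44 = 0.044
Other: 0.4 (unchanged)
New clearance relative to baseline: 0.0688 + 0.0918 + 0.044 + 0.4 = 0.6046.
Dividing the baseline by the relative clearance: 12 / 0.6046 = 20 mg/L.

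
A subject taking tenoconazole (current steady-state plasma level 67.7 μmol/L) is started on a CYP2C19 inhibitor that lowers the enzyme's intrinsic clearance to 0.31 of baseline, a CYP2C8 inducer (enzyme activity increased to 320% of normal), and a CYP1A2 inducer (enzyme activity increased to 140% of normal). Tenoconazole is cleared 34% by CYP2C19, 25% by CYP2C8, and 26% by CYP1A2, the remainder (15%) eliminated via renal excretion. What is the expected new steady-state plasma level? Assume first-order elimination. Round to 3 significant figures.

The CYP2C19 pathway (34% of clearance) drops to 0.31× activity: 0.34 × 0.31 = 0.1054.
The CYP2C8 pathway (25% of clearance) increases to 3.2× activity: 0.25 × 3.2 = 0.8.
The CYP1A2 pathway (26% of clearance) rises to 1.4× activity: 0.26 × 1.4 = 0.364.
The remaining 15% of clearance is unaffected.
New clearance relative to baseline: 0.1054 + 0.8 + 0.364 + 0.15 = 1.4194.
Dividing the baseline by the relative clearance: 67.7 / 1.4194 = 47.7 μmol/L.

47.7 μmol/L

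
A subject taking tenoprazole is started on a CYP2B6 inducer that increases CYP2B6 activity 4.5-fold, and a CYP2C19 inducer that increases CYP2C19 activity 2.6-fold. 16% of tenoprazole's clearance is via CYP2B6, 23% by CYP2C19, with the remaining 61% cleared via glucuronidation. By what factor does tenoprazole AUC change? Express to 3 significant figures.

The CYP2B6 pathway (16% of clearance) increases to 4.5× activity: 0.16 × 4.5 = 0.72.
The CYP2C19 pathway (23% of clearance) rises to 2.6× activity: 0.23 × 2.6 = 0.598.
Non-CYP routes (61%) are unchanged.
CL_new/CL_old = 0.72 + 0.598 + 0.61 = 1.928.
Because AUC varies inversely with clearance, the combined effect is 1 / 1.928 = 0.519.

0.519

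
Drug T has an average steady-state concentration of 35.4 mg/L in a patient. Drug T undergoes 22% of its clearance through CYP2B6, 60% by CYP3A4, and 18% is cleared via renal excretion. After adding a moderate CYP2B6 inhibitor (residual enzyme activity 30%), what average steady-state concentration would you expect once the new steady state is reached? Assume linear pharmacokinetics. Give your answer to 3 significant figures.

The CYP2B6 pathway (22% of clearance) drops to 0.3× activity: 0.22 × 0.3 = 0.066.
CYP3A4 (60%) and the residual 18% are unaffected.
New clearance relative to baseline: 0.066 + 0.6 + 0.18 = 0.846.
Average steady-state concentration ∝ 1/CL, so new value = 35.4 / 0.846 = 41.8 mg/L.

41.8 mg/L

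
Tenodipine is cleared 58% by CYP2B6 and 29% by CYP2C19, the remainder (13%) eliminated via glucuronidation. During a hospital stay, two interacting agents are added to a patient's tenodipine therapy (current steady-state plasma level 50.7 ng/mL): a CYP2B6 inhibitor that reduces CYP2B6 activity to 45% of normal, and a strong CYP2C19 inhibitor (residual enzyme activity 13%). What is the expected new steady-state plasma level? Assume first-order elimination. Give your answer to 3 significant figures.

118 ng/mL

CYP2B6: 0.58 × 0.45 = 0.261
CYP2C19: 0.29 × 0.13 = 0.0377
Other: 0.13 (unchanged)
New clearance relative to baseline: 0.261 + 0.0377 + 0.13 = 0.4287.
New steady-state plasma level = 50.7 / 0.4287 = 118 ng/mL (concentration scales inversely with clearance).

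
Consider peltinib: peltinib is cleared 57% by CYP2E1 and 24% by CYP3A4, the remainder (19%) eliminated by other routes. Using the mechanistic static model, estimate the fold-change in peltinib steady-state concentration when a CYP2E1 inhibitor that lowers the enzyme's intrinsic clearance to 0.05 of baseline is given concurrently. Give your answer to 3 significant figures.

2.18

The CYP2E1 pathway (57% of clearance) falls to 0.05× activity: 0.57 × 0.05 = 0.0285.
CYP3A4 (24%) and the residual 19% are unaffected.
Relative clearance = 0.0285 + 0.24 + 0.19 = 0.4585.
Since steady-state concentration ∝ 1/CL, the ratio is 1 / 0.4585 = 2.18.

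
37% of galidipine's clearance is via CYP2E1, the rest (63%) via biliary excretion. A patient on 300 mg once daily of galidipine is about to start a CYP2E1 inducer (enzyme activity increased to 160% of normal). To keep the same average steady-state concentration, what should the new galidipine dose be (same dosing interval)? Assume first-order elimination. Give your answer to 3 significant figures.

367 mg

CYP2E1: 0.37 × 1.6 = 0.592
Other: 0.63 (unchanged)
Relative clearance = 0.592 + 0.63 = 1.222.
To maintain the same steady-state level, dose must scale with clearance: new dose = 300 × 1.222 = 367 mg.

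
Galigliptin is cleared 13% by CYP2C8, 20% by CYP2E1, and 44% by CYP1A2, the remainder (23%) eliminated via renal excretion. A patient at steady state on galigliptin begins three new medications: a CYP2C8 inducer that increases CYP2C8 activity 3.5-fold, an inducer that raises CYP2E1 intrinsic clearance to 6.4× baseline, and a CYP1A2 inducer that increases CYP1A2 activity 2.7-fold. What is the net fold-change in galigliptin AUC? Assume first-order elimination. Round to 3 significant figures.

The CYP2C8 pathway (13% of clearance) increases to 3.5× activity: 0.13 × 3.5 = 0.455.
The CYP2E1 pathway (20% of clearance) rises to 6.4× activity: 0.2 × 6.4 = 1.28.
The CYP1A2 pathway (44% of clearance) increases to 2.7× activity: 0.44 × 2.7 = 1.188.
Non-CYP routes (23%) are unchanged.
New clearance relative to baseline: 0.455 + 1.28 + 1.188 + 0.23 = 3.153.
Net AUC ratio = 1 / 3.153 = 0.317.

0.317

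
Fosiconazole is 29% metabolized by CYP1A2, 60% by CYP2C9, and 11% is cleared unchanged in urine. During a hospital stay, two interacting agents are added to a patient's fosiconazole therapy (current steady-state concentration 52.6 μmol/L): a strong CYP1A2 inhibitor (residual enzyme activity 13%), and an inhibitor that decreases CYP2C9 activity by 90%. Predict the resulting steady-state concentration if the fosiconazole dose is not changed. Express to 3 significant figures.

253 μmol/L

The CYP1A2 pathway (29% of clearance) drops to 0.13× activity: 0.29 × 0.13 = 0.0377.
The CYP2C9 pathway (60% of clearance) is reduced to 0.1× activity: 0.6 × 0.1 = 0.06.
The remaining 11% of clearance is unaffected.
New clearance relative to baseline: 0.0377 + 0.06 + 0.11 = 0.2077.
New steady-state concentration = 52.6 / 0.2077 = 253 μmol/L (concentration scales inversely with clearance).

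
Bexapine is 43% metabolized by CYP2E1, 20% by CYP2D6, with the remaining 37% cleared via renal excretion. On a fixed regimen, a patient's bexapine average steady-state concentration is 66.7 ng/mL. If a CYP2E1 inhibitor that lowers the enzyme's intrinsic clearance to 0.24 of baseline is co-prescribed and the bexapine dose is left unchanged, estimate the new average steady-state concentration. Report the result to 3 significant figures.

99.1 ng/mL

CYP2E1: 0.43 × 0.24 = 0.1032
CYP2D6: 0.2 (unchanged)
Other: 0.37 (unchanged)
CL_new/CL_old = 0.1032 + 0.2 + 0.37 = 0.6732.
Average steady-state concentration ∝ 1/CL, so new value = 66.7 / 0.6732 = 99.1 ng/mL.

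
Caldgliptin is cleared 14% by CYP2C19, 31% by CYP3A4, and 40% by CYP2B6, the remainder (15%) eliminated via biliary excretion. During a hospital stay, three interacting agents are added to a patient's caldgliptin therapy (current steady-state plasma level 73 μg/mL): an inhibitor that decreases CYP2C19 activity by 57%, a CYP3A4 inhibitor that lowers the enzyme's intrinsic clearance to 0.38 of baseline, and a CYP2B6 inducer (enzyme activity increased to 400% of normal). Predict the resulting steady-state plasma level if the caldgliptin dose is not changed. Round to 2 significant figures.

The CYP2C19 pathway (14% of clearance) falls to 0.43× activity: 0.14 × 0.43 = 0.0602.
The CYP3A4 pathway (31% of clearance) is reduced to 0.38× activity: 0.31 × 0.38 = 0.1178.
The CYP2B6 pathway (40% of clearance) increases to 4× activity: 0.4 × 4 = 1.6.
The remaining 15% of clearance is unaffected.
CL_new/CL_old = 0.0602 + 0.1178 + 1.6 + 0.15 = 1.928.
Dividing the baseline by the relative clearance: 73 / 1.928 = 38 μg/mL.

38 μg/mL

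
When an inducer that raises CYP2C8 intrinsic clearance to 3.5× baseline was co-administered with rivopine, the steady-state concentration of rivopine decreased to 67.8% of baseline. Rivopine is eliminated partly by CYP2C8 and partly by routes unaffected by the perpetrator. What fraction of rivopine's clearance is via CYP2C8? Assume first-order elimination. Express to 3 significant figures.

0.190

Let fm be the CYP2C8 fraction. New clearance relative to baseline = fm × 3.5 + (1 − fm).
Steady-state concentration ratio = 1 / (new CL fraction), so new CL fraction = 1 / 0.678 = 1.475.
fm × 3.5 + 1 − fm = 1.475  ⇒  fm × (3.5 − 1) = 0.4749  ⇒  fm = 0.190.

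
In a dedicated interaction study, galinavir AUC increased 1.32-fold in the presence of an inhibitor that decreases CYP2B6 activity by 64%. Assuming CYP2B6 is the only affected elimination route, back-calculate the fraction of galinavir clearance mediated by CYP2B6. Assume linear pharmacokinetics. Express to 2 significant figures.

Let fm be the CYP2B6 fraction. New clearance relative to baseline = fm × 0.36 + (1 − fm).
AUC ratio = 1 / (new CL fraction), so new CL fraction = 1 / 1.32 = 0.7576.
fm × 0.36 + 1 − fm = 0.7576  ⇒  fm × (0.36 − 1) = −0.2424  ⇒  fm = 0.38.

0.38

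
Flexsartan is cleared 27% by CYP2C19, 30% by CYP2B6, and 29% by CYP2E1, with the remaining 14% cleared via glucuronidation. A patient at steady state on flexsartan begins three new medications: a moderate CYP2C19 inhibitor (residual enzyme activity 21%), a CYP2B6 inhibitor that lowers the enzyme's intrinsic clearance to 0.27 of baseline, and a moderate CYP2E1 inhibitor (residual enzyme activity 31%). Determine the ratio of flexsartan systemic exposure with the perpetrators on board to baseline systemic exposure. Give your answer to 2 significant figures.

The CYP2C19 pathway (27% of clearance) falls to 0.21× activity: 0.27 × 0.21 = 0.0567.
The CYP2B6 pathway (30% of clearance) drops to 0.27× activity: 0.3 × 0.27 = 0.081.
The CYP2E1 pathway (29% of clearance) falls to 0.31× activity: 0.29 × 0.31 = 0.0899.
Non-CYP routes (14%) are unchanged.
Relative clearance = 0.0567 + 0.081 + 0.0899 + 0.14 = 0.3676.
Systemic exposure ∝ 1/CL: fold-change = 1 / 0.3676 = 2.7.

2.7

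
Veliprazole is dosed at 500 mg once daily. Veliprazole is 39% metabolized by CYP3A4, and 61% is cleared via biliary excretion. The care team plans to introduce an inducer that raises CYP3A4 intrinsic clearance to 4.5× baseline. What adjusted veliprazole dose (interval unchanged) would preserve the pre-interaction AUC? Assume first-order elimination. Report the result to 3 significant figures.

CYP3A4: 0.39 × 4.5 = 1.755
Other: 0.61 (unchanged)
CL_new/CL_old = 1.755 + 0.61 = 2.365.
To maintain the same steady-state level, dose must scale with clearance: new dose = 500 × 2.365 = 1.18 × 10³ mg.

1.18 × 10³ mg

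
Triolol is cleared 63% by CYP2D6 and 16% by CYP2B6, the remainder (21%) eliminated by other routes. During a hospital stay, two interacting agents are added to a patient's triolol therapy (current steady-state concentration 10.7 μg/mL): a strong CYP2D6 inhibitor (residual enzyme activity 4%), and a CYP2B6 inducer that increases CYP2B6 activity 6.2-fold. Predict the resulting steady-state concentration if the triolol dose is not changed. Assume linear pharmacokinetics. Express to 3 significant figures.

8.72 μg/mL

CYP2D6: 0.63 × 0.04 = 0.0252
CYP2B6: 0.16 × 6.2 = 0.992
Other: 0.21 (unchanged)
Relative clearance = 0.0252 + 0.992 + 0.21 = 1.2272.
Dividing the baseline by the relative clearance: 10.7 / 1.2272 = 8.72 μg/mL.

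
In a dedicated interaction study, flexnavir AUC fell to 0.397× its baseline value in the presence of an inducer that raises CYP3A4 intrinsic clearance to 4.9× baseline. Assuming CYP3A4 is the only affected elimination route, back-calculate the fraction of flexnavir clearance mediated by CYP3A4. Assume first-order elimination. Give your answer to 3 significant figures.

0.389

Call the CYP3A4 fraction fm. After the interaction, CL_new/CL_old = fm × 4.9 + (1 − fm).
AUC ratio = 1 / (new CL fraction), so new CL fraction = 1 / 0.397 = 2.519.
fm × 4.9 + 1 − fm = 2.519  ⇒  fm × (4.9 − 1) = 1.519  ⇒  fm = 0.389.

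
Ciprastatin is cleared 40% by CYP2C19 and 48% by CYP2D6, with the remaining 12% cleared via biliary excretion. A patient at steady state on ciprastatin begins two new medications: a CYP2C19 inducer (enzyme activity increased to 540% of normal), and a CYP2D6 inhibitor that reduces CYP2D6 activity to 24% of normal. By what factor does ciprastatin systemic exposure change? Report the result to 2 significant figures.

CYP2C19: 0.4 × 5.4 = 2.16
CYP2D6: 0.48 × 0.24 = 0.1152
Other: 0.12 (unchanged)
CL_new/CL_old = 2.16 + 0.1152 + 0.12 = 2.3952.
Because systemic exposure varies inversely with clearance, the combined effect is 1 / 2.3952 = 0.42.

0.42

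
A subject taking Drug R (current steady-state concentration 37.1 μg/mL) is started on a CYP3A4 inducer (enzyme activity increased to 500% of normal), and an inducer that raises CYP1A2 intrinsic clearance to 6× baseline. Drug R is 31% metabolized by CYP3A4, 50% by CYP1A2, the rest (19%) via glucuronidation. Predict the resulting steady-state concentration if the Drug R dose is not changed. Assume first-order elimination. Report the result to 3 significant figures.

The CYP3A4 pathway (31% of clearance) rises to 5× activity: 0.31 × 5 = 1.55.
The CYP1A2 pathway (50% of clearance) is boosted to 6× activity: 0.5 × 6 = 3.
Non-CYP routes (19%) are unchanged.
CL_new/CL_old = 1.55 + 3 + 0.19 = 4.74.
Dividing the baseline by the relative clearance: 37.1 / 4.74 = 7.83 μg/mL.

7.83 μg/mL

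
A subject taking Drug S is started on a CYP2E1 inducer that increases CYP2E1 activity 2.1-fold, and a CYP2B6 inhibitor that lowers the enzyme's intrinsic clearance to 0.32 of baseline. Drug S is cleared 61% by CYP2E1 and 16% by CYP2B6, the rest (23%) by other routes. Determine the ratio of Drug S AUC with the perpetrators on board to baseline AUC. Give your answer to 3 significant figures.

The CYP2E1 pathway (61% of clearance) is boosted to 2.1× activity: 0.61 × 2.1 = 1.281.
The CYP2B6 pathway (16% of clearance) is reduced to 0.32× activity: 0.16 × 0.32 = 0.0512.
The remaining 23% of clearance is unaffected.
New clearance relative to baseline: 1.281 + 0.0512 + 0.23 = 1.5622.
Because AUC varies inversely with clearance, the combined effect is 1 / 1.5622 = 0.640.

0.640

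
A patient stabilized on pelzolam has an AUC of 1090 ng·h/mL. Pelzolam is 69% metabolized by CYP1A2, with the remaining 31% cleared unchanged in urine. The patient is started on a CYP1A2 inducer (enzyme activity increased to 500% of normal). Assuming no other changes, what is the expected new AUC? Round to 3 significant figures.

The CYP1A2 pathway (69% of clearance) is boosted to 5× activity: 0.69 × 5 = 3.45.
The remaining 31% of clearance is unaffected.
CL_new/CL_old = 3.45 + 0.31 = 3.76.
AUC ∝ 1/CL, so new value = 1090 / 3.76 = 290 ng·h/mL.

290 ng·h/mL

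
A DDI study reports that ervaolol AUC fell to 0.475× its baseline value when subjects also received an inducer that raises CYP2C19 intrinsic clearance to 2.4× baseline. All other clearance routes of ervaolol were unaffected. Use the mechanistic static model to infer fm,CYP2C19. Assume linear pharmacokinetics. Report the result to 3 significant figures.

0.789

Let fm be the CYP2C19 fraction. New clearance relative to baseline = fm × 2.4 + (1 − fm).
AUC ratio = 1 / (new CL fraction), so new CL fraction = 1 / 0.475 = 2.105.
fm × 2.4 + 1 − fm = 2.105  ⇒  fm × (2.4 − 1) = 1.105  ⇒  fm = 0.789.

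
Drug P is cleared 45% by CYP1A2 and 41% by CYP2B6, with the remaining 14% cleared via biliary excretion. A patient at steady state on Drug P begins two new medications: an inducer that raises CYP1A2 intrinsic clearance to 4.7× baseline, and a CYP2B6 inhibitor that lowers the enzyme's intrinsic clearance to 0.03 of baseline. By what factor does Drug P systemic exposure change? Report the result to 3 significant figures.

CYP1A2: 0.45 × 4.7 = 2.115
CYP2B6: 0.41 × 0.03 = 0.0123
Other: 0.14 (unchanged)
Relative clearance = 2.115 + 0.0123 + 0.14 = 2.2673.
Because systemic exposure varies inversely with clearance, the combined effect is 1 / 2.2673 = 0.441.

0.441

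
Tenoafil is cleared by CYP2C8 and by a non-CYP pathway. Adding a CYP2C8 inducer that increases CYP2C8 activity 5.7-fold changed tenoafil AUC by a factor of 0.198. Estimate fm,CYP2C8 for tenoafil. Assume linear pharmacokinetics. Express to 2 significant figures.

CL'/CL = 1 / 0.198 = 5.051
5.7·fm + (1 − fm) = 5.051
fm = (5.051 − 1) / (5.7 − 1) = 0.86

0.86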